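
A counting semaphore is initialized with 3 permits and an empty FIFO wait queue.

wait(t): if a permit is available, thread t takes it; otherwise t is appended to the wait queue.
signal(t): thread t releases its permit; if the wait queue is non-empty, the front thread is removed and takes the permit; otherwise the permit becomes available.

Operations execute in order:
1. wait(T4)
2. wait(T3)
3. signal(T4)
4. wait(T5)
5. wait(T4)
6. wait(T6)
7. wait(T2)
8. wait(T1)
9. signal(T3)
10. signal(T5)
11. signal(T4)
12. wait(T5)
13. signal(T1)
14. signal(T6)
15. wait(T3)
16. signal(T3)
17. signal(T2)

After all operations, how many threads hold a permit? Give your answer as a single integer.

Step 1: wait(T4) -> count=2 queue=[] holders={T4}
Step 2: wait(T3) -> count=1 queue=[] holders={T3,T4}
Step 3: signal(T4) -> count=2 queue=[] holders={T3}
Step 4: wait(T5) -> count=1 queue=[] holders={T3,T5}
Step 5: wait(T4) -> count=0 queue=[] holders={T3,T4,T5}
Step 6: wait(T6) -> count=0 queue=[T6] holders={T3,T4,T5}
Step 7: wait(T2) -> count=0 queue=[T6,T2] holders={T3,T4,T5}
Step 8: wait(T1) -> count=0 queue=[T6,T2,T1] holders={T3,T4,T5}
Step 9: signal(T3) -> count=0 queue=[T2,T1] holders={T4,T5,T6}
Step 10: signal(T5) -> count=0 queue=[T1] holders={T2,T4,T6}
Step 11: signal(T4) -> count=0 queue=[] holders={T1,T2,T6}
Step 12: wait(T5) -> count=0 queue=[T5] holders={T1,T2,T6}
Step 13: signal(T1) -> count=0 queue=[] holders={T2,T5,T6}
Step 14: signal(T6) -> count=1 queue=[] holders={T2,T5}
Step 15: wait(T3) -> count=0 queue=[] holders={T2,T3,T5}
Step 16: signal(T3) -> count=1 queue=[] holders={T2,T5}
Step 17: signal(T2) -> count=2 queue=[] holders={T5}
Final holders: {T5} -> 1 thread(s)

Answer: 1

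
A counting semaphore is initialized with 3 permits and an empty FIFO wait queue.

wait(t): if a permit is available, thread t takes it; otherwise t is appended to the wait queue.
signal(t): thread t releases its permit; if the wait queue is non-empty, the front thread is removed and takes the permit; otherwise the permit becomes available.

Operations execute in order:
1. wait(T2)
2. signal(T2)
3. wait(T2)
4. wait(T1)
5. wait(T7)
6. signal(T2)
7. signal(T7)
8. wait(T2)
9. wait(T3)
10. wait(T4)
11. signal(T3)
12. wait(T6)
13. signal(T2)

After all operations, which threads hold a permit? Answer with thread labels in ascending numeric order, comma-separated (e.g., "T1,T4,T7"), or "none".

Answer: T1,T4,T6

Derivation:
Step 1: wait(T2) -> count=2 queue=[] holders={T2}
Step 2: signal(T2) -> count=3 queue=[] holders={none}
Step 3: wait(T2) -> count=2 queue=[] holders={T2}
Step 4: wait(T1) -> count=1 queue=[] holders={T1,T2}
Step 5: wait(T7) -> count=0 queue=[] holders={T1,T2,T7}
Step 6: signal(T2) -> count=1 queue=[] holders={T1,T7}
Step 7: signal(T7) -> count=2 queue=[] holders={T1}
Step 8: wait(T2) -> count=1 queue=[] holders={T1,T2}
Step 9: wait(T3) -> count=0 queue=[] holders={T1,T2,T3}
Step 10: wait(T4) -> count=0 queue=[T4] holders={T1,T2,T3}
Step 11: signal(T3) -> count=0 queue=[] holders={T1,T2,T4}
Step 12: wait(T6) -> count=0 queue=[T6] holders={T1,T2,T4}
Step 13: signal(T2) -> count=0 queue=[] holders={T1,T4,T6}
Final holders: T1,T4,T6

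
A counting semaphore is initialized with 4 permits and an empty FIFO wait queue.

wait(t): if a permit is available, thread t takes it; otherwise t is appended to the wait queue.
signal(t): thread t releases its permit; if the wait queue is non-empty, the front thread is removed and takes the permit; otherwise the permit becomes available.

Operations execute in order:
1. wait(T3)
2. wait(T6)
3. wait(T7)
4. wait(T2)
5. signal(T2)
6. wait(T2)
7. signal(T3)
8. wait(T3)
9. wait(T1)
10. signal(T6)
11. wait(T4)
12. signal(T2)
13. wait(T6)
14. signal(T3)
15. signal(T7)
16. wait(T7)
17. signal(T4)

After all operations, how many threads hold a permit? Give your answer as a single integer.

Answer: 3

Derivation:
Step 1: wait(T3) -> count=3 queue=[] holders={T3}
Step 2: wait(T6) -> count=2 queue=[] holders={T3,T6}
Step 3: wait(T7) -> count=1 queue=[] holders={T3,T6,T7}
Step 4: wait(T2) -> count=0 queue=[] holders={T2,T3,T6,T7}
Step 5: signal(T2) -> count=1 queue=[] holders={T3,T6,T7}
Step 6: wait(T2) -> count=0 queue=[] holders={T2,T3,T6,T7}
Step 7: signal(T3) -> count=1 queue=[] holders={T2,T6,T7}
Step 8: wait(T3) -> count=0 queue=[] holders={T2,T3,T6,T7}
Step 9: wait(T1) -> count=0 queue=[T1] holders={T2,T3,T6,T7}
Step 10: signal(T6) -> count=0 queue=[] holders={T1,T2,T3,T7}
Step 11: wait(T4) -> count=0 queue=[T4] holders={T1,T2,T3,T7}
Step 12: signal(T2) -> count=0 queue=[] holders={T1,T3,T4,T7}
Step 13: wait(T6) -> count=0 queue=[T6] holders={T1,T3,T4,T7}
Step 14: signal(T3) -> count=0 queue=[] holders={T1,T4,T6,T7}
Step 15: signal(T7) -> count=1 queue=[] holders={T1,T4,T6}
Step 16: wait(T7) -> count=0 queue=[] holders={T1,T4,T6,T7}
Step 17: signal(T4) -> count=1 queue=[] holders={T1,T6,T7}
Final holders: {T1,T6,T7} -> 3 thread(s)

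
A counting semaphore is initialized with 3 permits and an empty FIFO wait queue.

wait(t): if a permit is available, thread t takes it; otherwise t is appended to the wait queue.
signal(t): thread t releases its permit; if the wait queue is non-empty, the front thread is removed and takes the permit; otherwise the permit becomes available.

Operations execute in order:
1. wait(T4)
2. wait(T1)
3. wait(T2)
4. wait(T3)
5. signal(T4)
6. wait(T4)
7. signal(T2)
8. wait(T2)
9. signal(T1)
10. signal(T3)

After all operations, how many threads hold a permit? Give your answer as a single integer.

Step 1: wait(T4) -> count=2 queue=[] holders={T4}
Step 2: wait(T1) -> count=1 queue=[] holders={T1,T4}
Step 3: wait(T2) -> count=0 queue=[] holders={T1,T2,T4}
Step 4: wait(T3) -> count=0 queue=[T3] holders={T1,T2,T4}
Step 5: signal(T4) -> count=0 queue=[] holders={T1,T2,T3}
Step 6: wait(T4) -> count=0 queue=[T4] holders={T1,T2,T3}
Step 7: signal(T2) -> count=0 queue=[] holders={T1,T3,T4}
Step 8: wait(T2) -> count=0 queue=[T2] holders={T1,T3,T4}
Step 9: signal(T1) -> count=0 queue=[] holders={T2,T3,T4}
Step 10: signal(T3) -> count=1 queue=[] holders={T2,T4}
Final holders: {T2,T4} -> 2 thread(s)

Answer: 2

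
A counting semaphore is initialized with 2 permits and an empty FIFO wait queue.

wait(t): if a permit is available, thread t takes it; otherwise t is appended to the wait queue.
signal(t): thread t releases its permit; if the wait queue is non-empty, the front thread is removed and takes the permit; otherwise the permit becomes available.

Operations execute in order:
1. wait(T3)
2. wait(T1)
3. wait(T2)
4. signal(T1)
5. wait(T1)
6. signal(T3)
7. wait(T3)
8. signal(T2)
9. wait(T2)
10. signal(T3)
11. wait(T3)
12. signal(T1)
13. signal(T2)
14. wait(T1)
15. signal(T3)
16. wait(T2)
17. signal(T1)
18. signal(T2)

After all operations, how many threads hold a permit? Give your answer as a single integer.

Answer: 0

Derivation:
Step 1: wait(T3) -> count=1 queue=[] holders={T3}
Step 2: wait(T1) -> count=0 queue=[] holders={T1,T3}
Step 3: wait(T2) -> count=0 queue=[T2] holders={T1,T3}
Step 4: signal(T1) -> count=0 queue=[] holders={T2,T3}
Step 5: wait(T1) -> count=0 queue=[T1] holders={T2,T3}
Step 6: signal(T3) -> count=0 queue=[] holders={T1,T2}
Step 7: wait(T3) -> count=0 queue=[T3] holders={T1,T2}
Step 8: signal(T2) -> count=0 queue=[] holders={T1,T3}
Step 9: wait(T2) -> count=0 queue=[T2] holders={T1,T3}
Step 10: signal(T3) -> count=0 queue=[] holders={T1,T2}
Step 11: wait(T3) -> count=0 queue=[T3] holders={T1,T2}
Step 12: signal(T1) -> count=0 queue=[] holders={T2,T3}
Step 13: signal(T2) -> count=1 queue=[] holders={T3}
Step 14: wait(T1) -> count=0 queue=[] holders={T1,T3}
Step 15: signal(T3) -> count=1 queue=[] holders={T1}
Step 16: wait(T2) -> count=0 queue=[] holders={T1,T2}
Step 17: signal(T1) -> count=1 queue=[] holders={T2}
Step 18: signal(T2) -> count=2 queue=[] holders={none}
Final holders: {none} -> 0 thread(s)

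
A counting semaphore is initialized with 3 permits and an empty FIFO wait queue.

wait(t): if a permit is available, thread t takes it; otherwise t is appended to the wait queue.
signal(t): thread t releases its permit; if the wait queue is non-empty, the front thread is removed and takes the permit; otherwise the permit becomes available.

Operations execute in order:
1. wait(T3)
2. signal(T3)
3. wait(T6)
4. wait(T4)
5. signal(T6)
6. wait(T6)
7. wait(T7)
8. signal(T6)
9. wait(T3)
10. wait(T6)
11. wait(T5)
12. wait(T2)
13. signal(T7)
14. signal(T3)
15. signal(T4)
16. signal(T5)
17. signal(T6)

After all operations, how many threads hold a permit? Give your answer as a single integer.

Step 1: wait(T3) -> count=2 queue=[] holders={T3}
Step 2: signal(T3) -> count=3 queue=[] holders={none}
Step 3: wait(T6) -> count=2 queue=[] holders={T6}
Step 4: wait(T4) -> count=1 queue=[] holders={T4,T6}
Step 5: signal(T6) -> count=2 queue=[] holders={T4}
Step 6: wait(T6) -> count=1 queue=[] holders={T4,T6}
Step 7: wait(T7) -> count=0 queue=[] holders={T4,T6,T7}
Step 8: signal(T6) -> count=1 queue=[] holders={T4,T7}
Step 9: wait(T3) -> count=0 queue=[] holders={T3,T4,T7}
Step 10: wait(T6) -> count=0 queue=[T6] holders={T3,T4,T7}
Step 11: wait(T5) -> count=0 queue=[T6,T5] holders={T3,T4,T7}
Step 12: wait(T2) -> count=0 queue=[T6,T5,T2] holders={T3,T4,T7}
Step 13: signal(T7) -> count=0 queue=[T5,T2] holders={T3,T4,T6}
Step 14: signal(T3) -> count=0 queue=[T2] holders={T4,T5,T6}
Step 15: signal(T4) -> count=0 queue=[] holders={T2,T5,T6}
Step 16: signal(T5) -> count=1 queue=[] holders={T2,T6}
Step 17: signal(T6) -> count=2 queue=[] holders={T2}
Final holders: {T2} -> 1 thread(s)

Answer: 1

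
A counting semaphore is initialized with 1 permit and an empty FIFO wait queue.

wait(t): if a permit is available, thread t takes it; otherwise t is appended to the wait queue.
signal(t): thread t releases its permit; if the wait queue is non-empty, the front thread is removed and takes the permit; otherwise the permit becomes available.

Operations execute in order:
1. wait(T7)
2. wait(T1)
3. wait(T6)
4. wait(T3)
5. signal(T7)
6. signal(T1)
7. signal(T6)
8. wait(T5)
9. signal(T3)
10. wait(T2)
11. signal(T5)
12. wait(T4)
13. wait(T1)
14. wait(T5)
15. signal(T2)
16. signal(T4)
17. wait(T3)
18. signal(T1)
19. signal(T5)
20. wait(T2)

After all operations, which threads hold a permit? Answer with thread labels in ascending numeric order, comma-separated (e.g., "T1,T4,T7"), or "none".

Answer: T3

Derivation:
Step 1: wait(T7) -> count=0 queue=[] holders={T7}
Step 2: wait(T1) -> count=0 queue=[T1] holders={T7}
Step 3: wait(T6) -> count=0 queue=[T1,T6] holders={T7}
Step 4: wait(T3) -> count=0 queue=[T1,T6,T3] holders={T7}
Step 5: signal(T7) -> count=0 queue=[T6,T3] holders={T1}
Step 6: signal(T1) -> count=0 queue=[T3] holders={T6}
Step 7: signal(T6) -> count=0 queue=[] holders={T3}
Step 8: wait(T5) -> count=0 queue=[T5] holders={T3}
Step 9: signal(T3) -> count=0 queue=[] holders={T5}
Step 10: wait(T2) -> count=0 queue=[T2] holders={T5}
Step 11: signal(T5) -> count=0 queue=[] holders={T2}
Step 12: wait(T4) -> count=0 queue=[T4] holders={T2}
Step 13: wait(T1) -> count=0 queue=[T4,T1] holders={T2}
Step 14: wait(T5) -> count=0 queue=[T4,T1,T5] holders={T2}
Step 15: signal(T2) -> count=0 queue=[T1,T5] holders={T4}
Step 16: signal(T4) -> count=0 queue=[T5] holders={T1}
Step 17: wait(T3) -> count=0 queue=[T5,T3] holders={T1}
Step 18: signal(T1) -> count=0 queue=[T3] holders={T5}
Step 19: signal(T5) -> count=0 queue=[] holders={T3}
Step 20: wait(T2) -> count=0 queue=[T2] holders={T3}
Final holders: T3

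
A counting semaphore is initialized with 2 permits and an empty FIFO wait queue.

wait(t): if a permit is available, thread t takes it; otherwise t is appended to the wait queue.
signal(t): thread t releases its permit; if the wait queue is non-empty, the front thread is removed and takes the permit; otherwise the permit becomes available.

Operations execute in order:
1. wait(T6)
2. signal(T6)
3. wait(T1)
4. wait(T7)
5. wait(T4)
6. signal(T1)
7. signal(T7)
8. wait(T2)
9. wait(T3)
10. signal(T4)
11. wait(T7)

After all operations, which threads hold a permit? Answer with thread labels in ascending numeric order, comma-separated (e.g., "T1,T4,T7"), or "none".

Answer: T2,T3

Derivation:
Step 1: wait(T6) -> count=1 queue=[] holders={T6}
Step 2: signal(T6) -> count=2 queue=[] holders={none}
Step 3: wait(T1) -> count=1 queue=[] holders={T1}
Step 4: wait(T7) -> count=0 queue=[] holders={T1,T7}
Step 5: wait(T4) -> count=0 queue=[T4] holders={T1,T7}
Step 6: signal(T1) -> count=0 queue=[] holders={T4,T7}
Step 7: signal(T7) -> count=1 queue=[] holders={T4}
Step 8: wait(T2) -> count=0 queue=[] holders={T2,T4}
Step 9: wait(T3) -> count=0 queue=[T3] holders={T2,T4}
Step 10: signal(T4) -> count=0 queue=[] holders={T2,T3}
Step 11: wait(T7) -> count=0 queue=[T7] holders={T2,T3}
Final holders: T2,T3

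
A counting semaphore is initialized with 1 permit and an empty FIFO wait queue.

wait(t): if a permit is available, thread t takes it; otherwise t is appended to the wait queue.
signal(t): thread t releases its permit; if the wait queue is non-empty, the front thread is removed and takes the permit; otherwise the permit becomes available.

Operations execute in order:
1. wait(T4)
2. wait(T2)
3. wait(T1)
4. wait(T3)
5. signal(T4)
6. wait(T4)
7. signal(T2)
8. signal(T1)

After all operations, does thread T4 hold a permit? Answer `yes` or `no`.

Answer: no

Derivation:
Step 1: wait(T4) -> count=0 queue=[] holders={T4}
Step 2: wait(T2) -> count=0 queue=[T2] holders={T4}
Step 3: wait(T1) -> count=0 queue=[T2,T1] holders={T4}
Step 4: wait(T3) -> count=0 queue=[T2,T1,T3] holders={T4}
Step 5: signal(T4) -> count=0 queue=[T1,T3] holders={T2}
Step 6: wait(T4) -> count=0 queue=[T1,T3,T4] holders={T2}
Step 7: signal(T2) -> count=0 queue=[T3,T4] holders={T1}
Step 8: signal(T1) -> count=0 queue=[T4] holders={T3}
Final holders: {T3} -> T4 not in holders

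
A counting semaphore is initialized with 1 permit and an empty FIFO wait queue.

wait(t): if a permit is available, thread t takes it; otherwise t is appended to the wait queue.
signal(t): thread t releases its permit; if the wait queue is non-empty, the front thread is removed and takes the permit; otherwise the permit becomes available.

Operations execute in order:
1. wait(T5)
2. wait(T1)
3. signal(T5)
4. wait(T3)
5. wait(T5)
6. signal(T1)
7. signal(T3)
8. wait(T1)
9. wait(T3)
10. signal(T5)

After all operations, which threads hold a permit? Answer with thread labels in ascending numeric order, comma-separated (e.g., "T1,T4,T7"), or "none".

Answer: T1

Derivation:
Step 1: wait(T5) -> count=0 queue=[] holders={T5}
Step 2: wait(T1) -> count=0 queue=[T1] holders={T5}
Step 3: signal(T5) -> count=0 queue=[] holders={T1}
Step 4: wait(T3) -> count=0 queue=[T3] holders={T1}
Step 5: wait(T5) -> count=0 queue=[T3,T5] holders={T1}
Step 6: signal(T1) -> count=0 queue=[T5] holders={T3}
Step 7: signal(T3) -> count=0 queue=[] holders={T5}
Step 8: wait(T1) -> count=0 queue=[T1] holders={T5}
Step 9: wait(T3) -> count=0 queue=[T1,T3] holders={T5}
Step 10: signal(T5) -> count=0 queue=[T3] holders={T1}
Final holders: T1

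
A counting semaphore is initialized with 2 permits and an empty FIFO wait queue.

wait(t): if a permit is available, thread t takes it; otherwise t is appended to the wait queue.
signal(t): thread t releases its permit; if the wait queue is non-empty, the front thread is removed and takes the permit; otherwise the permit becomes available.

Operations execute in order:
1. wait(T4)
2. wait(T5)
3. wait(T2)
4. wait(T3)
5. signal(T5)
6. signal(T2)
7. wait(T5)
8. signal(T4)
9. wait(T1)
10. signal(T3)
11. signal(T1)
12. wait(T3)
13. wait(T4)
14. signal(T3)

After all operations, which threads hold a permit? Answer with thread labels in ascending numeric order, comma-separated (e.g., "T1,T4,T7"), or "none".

Step 1: wait(T4) -> count=1 queue=[] holders={T4}
Step 2: wait(T5) -> count=0 queue=[] holders={T4,T5}
Step 3: wait(T2) -> count=0 queue=[T2] holders={T4,T5}
Step 4: wait(T3) -> count=0 queue=[T2,T3] holders={T4,T5}
Step 5: signal(T5) -> count=0 queue=[T3] holders={T2,T4}
Step 6: signal(T2) -> count=0 queue=[] holders={T3,T4}
Step 7: wait(T5) -> count=0 queue=[T5] holders={T3,T4}
Step 8: signal(T4) -> count=0 queue=[] holders={T3,T5}
Step 9: wait(T1) -> count=0 queue=[T1] holders={T3,T5}
Step 10: signal(T3) -> count=0 queue=[] holders={T1,T5}
Step 11: signal(T1) -> count=1 queue=[] holders={T5}
Step 12: wait(T3) -> count=0 queue=[] holders={T3,T5}
Step 13: wait(T4) -> count=0 queue=[T4] holders={T3,T5}
Step 14: signal(T3) -> count=0 queue=[] holders={T4,T5}
Final holders: T4,T5

Answer: T4,T5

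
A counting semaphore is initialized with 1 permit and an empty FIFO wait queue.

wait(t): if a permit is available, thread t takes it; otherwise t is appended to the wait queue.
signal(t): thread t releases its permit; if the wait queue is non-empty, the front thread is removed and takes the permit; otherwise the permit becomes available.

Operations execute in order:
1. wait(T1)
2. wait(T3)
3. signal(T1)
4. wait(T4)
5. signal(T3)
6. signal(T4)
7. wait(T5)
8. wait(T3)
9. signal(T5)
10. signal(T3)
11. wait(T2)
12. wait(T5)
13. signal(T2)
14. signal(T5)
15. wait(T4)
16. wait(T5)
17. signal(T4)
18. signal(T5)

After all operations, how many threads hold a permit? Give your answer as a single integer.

Answer: 0

Derivation:
Step 1: wait(T1) -> count=0 queue=[] holders={T1}
Step 2: wait(T3) -> count=0 queue=[T3] holders={T1}
Step 3: signal(T1) -> count=0 queue=[] holders={T3}
Step 4: wait(T4) -> count=0 queue=[T4] holders={T3}
Step 5: signal(T3) -> count=0 queue=[] holders={T4}
Step 6: signal(T4) -> count=1 queue=[] holders={none}
Step 7: wait(T5) -> count=0 queue=[] holders={T5}
Step 8: wait(T3) -> count=0 queue=[T3] holders={T5}
Step 9: signal(T5) -> count=0 queue=[] holders={T3}
Step 10: signal(T3) -> count=1 queue=[] holders={none}
Step 11: wait(T2) -> count=0 queue=[] holders={T2}
Step 12: wait(T5) -> count=0 queue=[T5] holders={T2}
Step 13: signal(T2) -> count=0 queue=[] holders={T5}
Step 14: signal(T5) -> count=1 queue=[] holders={none}
Step 15: wait(T4) -> count=0 queue=[] holders={T4}
Step 16: wait(T5) -> count=0 queue=[T5] holders={T4}
Step 17: signal(T4) -> count=0 queue=[] holders={T5}
Step 18: signal(T5) -> count=1 queue=[] holders={none}
Final holders: {none} -> 0 thread(s)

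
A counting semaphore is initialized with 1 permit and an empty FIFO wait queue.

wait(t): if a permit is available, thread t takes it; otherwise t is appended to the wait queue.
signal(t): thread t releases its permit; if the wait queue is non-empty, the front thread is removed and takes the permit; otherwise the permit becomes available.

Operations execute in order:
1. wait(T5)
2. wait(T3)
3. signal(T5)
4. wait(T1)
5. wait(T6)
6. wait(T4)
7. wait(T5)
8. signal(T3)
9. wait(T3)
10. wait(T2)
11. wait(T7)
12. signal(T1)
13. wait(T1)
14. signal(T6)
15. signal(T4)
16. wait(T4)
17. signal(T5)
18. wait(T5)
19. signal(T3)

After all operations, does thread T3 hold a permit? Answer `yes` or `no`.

Answer: no

Derivation:
Step 1: wait(T5) -> count=0 queue=[] holders={T5}
Step 2: wait(T3) -> count=0 queue=[T3] holders={T5}
Step 3: signal(T5) -> count=0 queue=[] holders={T3}
Step 4: wait(T1) -> count=0 queue=[T1] holders={T3}
Step 5: wait(T6) -> count=0 queue=[T1,T6] holders={T3}
Step 6: wait(T4) -> count=0 queue=[T1,T6,T4] holders={T3}
Step 7: wait(T5) -> count=0 queue=[T1,T6,T4,T5] holders={T3}
Step 8: signal(T3) -> count=0 queue=[T6,T4,T5] holders={T1}
Step 9: wait(T3) -> count=0 queue=[T6,T4,T5,T3] holders={T1}
Step 10: wait(T2) -> count=0 queue=[T6,T4,T5,T3,T2] holders={T1}
Step 11: wait(T7) -> count=0 queue=[T6,T4,T5,T3,T2,T7] holders={T1}
Step 12: signal(T1) -> count=0 queue=[T4,T5,T3,T2,T7] holders={T6}
Step 13: wait(T1) -> count=0 queue=[T4,T5,T3,T2,T7,T1] holders={T6}
Step 14: signal(T6) -> count=0 queue=[T5,T3,T2,T7,T1] holders={T4}
Step 15: signal(T4) -> count=0 queue=[T3,T2,T7,T1] holders={T5}
Step 16: wait(T4) -> count=0 queue=[T3,T2,T7,T1,T4] holders={T5}
Step 17: signal(T5) -> count=0 queue=[T2,T7,T1,T4] holders={T3}
Step 18: wait(T5) -> count=0 queue=[T2,T7,T1,T4,T5] holders={T3}
Step 19: signal(T3) -> count=0 queue=[T7,T1,T4,T5] holders={T2}
Final holders: {T2} -> T3 not in holders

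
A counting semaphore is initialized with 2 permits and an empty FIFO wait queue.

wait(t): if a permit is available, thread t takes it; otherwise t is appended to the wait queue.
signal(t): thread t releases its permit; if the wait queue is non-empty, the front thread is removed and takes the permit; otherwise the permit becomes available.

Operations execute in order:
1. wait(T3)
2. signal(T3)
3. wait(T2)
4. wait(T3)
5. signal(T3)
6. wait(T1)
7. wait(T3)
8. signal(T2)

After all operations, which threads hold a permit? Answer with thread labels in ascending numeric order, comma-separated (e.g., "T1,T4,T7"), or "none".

Step 1: wait(T3) -> count=1 queue=[] holders={T3}
Step 2: signal(T3) -> count=2 queue=[] holders={none}
Step 3: wait(T2) -> count=1 queue=[] holders={T2}
Step 4: wait(T3) -> count=0 queue=[] holders={T2,T3}
Step 5: signal(T3) -> count=1 queue=[] holders={T2}
Step 6: wait(T1) -> count=0 queue=[] holders={T1,T2}
Step 7: wait(T3) -> count=0 queue=[T3] holders={T1,T2}
Step 8: signal(T2) -> count=0 queue=[] holders={T1,T3}
Final holders: T1,T3

Answer: T1,T3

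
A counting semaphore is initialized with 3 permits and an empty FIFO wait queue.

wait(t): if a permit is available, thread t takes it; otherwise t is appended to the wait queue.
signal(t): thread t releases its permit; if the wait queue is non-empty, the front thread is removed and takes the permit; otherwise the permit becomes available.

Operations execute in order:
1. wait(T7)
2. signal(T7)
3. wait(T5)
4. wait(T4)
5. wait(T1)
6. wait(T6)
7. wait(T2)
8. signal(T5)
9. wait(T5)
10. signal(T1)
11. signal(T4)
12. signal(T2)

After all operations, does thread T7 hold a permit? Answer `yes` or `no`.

Answer: no

Derivation:
Step 1: wait(T7) -> count=2 queue=[] holders={T7}
Step 2: signal(T7) -> count=3 queue=[] holders={none}
Step 3: wait(T5) -> count=2 queue=[] holders={T5}
Step 4: wait(T4) -> count=1 queue=[] holders={T4,T5}
Step 5: wait(T1) -> count=0 queue=[] holders={T1,T4,T5}
Step 6: wait(T6) -> count=0 queue=[T6] holders={T1,T4,T5}
Step 7: wait(T2) -> count=0 queue=[T6,T2] holders={T1,T4,T5}
Step 8: signal(T5) -> count=0 queue=[T2] holders={T1,T4,T6}
Step 9: wait(T5) -> count=0 queue=[T2,T5] holders={T1,T4,T6}
Step 10: signal(T1) -> count=0 queue=[T5] holders={T2,T4,T6}
Step 11: signal(T4) -> count=0 queue=[] holders={T2,T5,T6}
Step 12: signal(T2) -> count=1 queue=[] holders={T5,T6}
Final holders: {T5,T6} -> T7 not in holders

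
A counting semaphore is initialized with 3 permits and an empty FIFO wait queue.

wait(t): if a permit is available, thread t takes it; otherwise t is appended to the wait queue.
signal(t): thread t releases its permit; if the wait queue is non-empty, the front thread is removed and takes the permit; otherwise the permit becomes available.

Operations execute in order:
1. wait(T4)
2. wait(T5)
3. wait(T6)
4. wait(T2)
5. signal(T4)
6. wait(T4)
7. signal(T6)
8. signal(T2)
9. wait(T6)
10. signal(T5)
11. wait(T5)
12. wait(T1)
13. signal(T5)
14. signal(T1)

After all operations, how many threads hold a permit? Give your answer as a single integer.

Answer: 2

Derivation:
Step 1: wait(T4) -> count=2 queue=[] holders={T4}
Step 2: wait(T5) -> count=1 queue=[] holders={T4,T5}
Step 3: wait(T6) -> count=0 queue=[] holders={T4,T5,T6}
Step 4: wait(T2) -> count=0 queue=[T2] holders={T4,T5,T6}
Step 5: signal(T4) -> count=0 queue=[] holders={T2,T5,T6}
Step 6: wait(T4) -> count=0 queue=[T4] holders={T2,T5,T6}
Step 7: signal(T6) -> count=0 queue=[] holders={T2,T4,T5}
Step 8: signal(T2) -> count=1 queue=[] holders={T4,T5}
Step 9: wait(T6) -> count=0 queue=[] holders={T4,T5,T6}
Step 10: signal(T5) -> count=1 queue=[] holders={T4,T6}
Step 11: wait(T5) -> count=0 queue=[] holders={T4,T5,T6}
Step 12: wait(T1) -> count=0 queue=[T1] holders={T4,T5,T6}
Step 13: signal(T5) -> count=0 queue=[] holders={T1,T4,T6}
Step 14: signal(T1) -> count=1 queue=[] holders={T4,T6}
Final holders: {T4,T6} -> 2 thread(s)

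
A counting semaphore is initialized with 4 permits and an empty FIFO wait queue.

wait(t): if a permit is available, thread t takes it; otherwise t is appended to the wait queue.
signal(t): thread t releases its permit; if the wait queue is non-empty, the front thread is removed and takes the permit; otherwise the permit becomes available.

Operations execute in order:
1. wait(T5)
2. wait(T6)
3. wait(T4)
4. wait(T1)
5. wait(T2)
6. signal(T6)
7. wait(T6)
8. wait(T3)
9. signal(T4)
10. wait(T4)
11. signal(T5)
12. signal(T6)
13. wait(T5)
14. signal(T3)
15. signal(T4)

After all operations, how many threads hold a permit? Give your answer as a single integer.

Step 1: wait(T5) -> count=3 queue=[] holders={T5}
Step 2: wait(T6) -> count=2 queue=[] holders={T5,T6}
Step 3: wait(T4) -> count=1 queue=[] holders={T4,T5,T6}
Step 4: wait(T1) -> count=0 queue=[] holders={T1,T4,T5,T6}
Step 5: wait(T2) -> count=0 queue=[T2] holders={T1,T4,T5,T6}
Step 6: signal(T6) -> count=0 queue=[] holders={T1,T2,T4,T5}
Step 7: wait(T6) -> count=0 queue=[T6] holders={T1,T2,T4,T5}
Step 8: wait(T3) -> count=0 queue=[T6,T3] holders={T1,T2,T4,T5}
Step 9: signal(T4) -> count=0 queue=[T3] holders={T1,T2,T5,T6}
Step 10: wait(T4) -> count=0 queue=[T3,T4] holders={T1,T2,T5,T6}
Step 11: signal(T5) -> count=0 queue=[T4] holders={T1,T2,T3,T6}
Step 12: signal(T6) -> count=0 queue=[] holders={T1,T2,T3,T4}
Step 13: wait(T5) -> count=0 queue=[T5] holders={T1,T2,T3,T4}
Step 14: signal(T3) -> count=0 queue=[] holders={T1,T2,T4,T5}
Step 15: signal(T4) -> count=1 queue=[] holders={T1,T2,T5}
Final holders: {T1,T2,T5} -> 3 thread(s)

Answer: 3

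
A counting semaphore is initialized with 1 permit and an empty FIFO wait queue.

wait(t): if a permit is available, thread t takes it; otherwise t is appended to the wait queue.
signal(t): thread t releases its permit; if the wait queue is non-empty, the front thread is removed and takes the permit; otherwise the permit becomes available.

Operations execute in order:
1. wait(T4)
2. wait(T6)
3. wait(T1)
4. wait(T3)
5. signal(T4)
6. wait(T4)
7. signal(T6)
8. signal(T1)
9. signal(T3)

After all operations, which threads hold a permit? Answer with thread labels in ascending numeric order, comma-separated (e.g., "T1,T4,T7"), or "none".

Step 1: wait(T4) -> count=0 queue=[] holders={T4}
Step 2: wait(T6) -> count=0 queue=[T6] holders={T4}
Step 3: wait(T1) -> count=0 queue=[T6,T1] holders={T4}
Step 4: wait(T3) -> count=0 queue=[T6,T1,T3] holders={T4}
Step 5: signal(T4) -> count=0 queue=[T1,T3] holders={T6}
Step 6: wait(T4) -> count=0 queue=[T1,T3,T4] holders={T6}
Step 7: signal(T6) -> count=0 queue=[T3,T4] holders={T1}
Step 8: signal(T1) -> count=0 queue=[T4] holders={T3}
Step 9: signal(T3) -> count=0 queue=[] holders={T4}
Final holders: T4

Answer: T4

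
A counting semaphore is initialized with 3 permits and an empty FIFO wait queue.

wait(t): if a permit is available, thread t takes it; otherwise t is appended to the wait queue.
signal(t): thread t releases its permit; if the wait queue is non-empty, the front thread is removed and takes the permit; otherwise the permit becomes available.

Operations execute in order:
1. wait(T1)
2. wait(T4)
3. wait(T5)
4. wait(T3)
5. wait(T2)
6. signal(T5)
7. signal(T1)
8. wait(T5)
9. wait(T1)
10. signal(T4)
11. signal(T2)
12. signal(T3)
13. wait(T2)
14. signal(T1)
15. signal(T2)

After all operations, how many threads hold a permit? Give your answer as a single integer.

Step 1: wait(T1) -> count=2 queue=[] holders={T1}
Step 2: wait(T4) -> count=1 queue=[] holders={T1,T4}
Step 3: wait(T5) -> count=0 queue=[] holders={T1,T4,T5}
Step 4: wait(T3) -> count=0 queue=[T3] holders={T1,T4,T5}
Step 5: wait(T2) -> count=0 queue=[T3,T2] holders={T1,T4,T5}
Step 6: signal(T5) -> count=0 queue=[T2] holders={T1,T3,T4}
Step 7: signal(T1) -> count=0 queue=[] holders={T2,T3,T4}
Step 8: wait(T5) -> count=0 queue=[T5] holders={T2,T3,T4}
Step 9: wait(T1) -> count=0 queue=[T5,T1] holders={T2,T3,T4}
Step 10: signal(T4) -> count=0 queue=[T1] holders={T2,T3,T5}
Step 11: signal(T2) -> count=0 queue=[] holders={T1,T3,T5}
Step 12: signal(T3) -> count=1 queue=[] holders={T1,T5}
Step 13: wait(T2) -> count=0 queue=[] holders={T1,T2,T5}
Step 14: signal(T1) -> count=1 queue=[] holders={T2,T5}
Step 15: signal(T2) -> count=2 queue=[] holders={T5}
Final holders: {T5} -> 1 thread(s)

Answer: 1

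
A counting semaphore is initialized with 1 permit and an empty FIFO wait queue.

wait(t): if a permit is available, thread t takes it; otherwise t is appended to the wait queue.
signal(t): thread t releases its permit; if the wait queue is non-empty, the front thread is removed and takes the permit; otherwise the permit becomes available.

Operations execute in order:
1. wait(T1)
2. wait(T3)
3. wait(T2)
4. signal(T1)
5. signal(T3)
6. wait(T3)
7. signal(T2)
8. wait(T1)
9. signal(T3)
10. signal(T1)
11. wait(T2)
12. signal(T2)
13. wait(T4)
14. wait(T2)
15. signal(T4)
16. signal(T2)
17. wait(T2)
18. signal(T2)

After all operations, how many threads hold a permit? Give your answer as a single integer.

Answer: 0

Derivation:
Step 1: wait(T1) -> count=0 queue=[] holders={T1}
Step 2: wait(T3) -> count=0 queue=[T3] holders={T1}
Step 3: wait(T2) -> count=0 queue=[T3,T2] holders={T1}
Step 4: signal(T1) -> count=0 queue=[T2] holders={T3}
Step 5: signal(T3) -> count=0 queue=[] holders={T2}
Step 6: wait(T3) -> count=0 queue=[T3] holders={T2}
Step 7: signal(T2) -> count=0 queue=[] holders={T3}
Step 8: wait(T1) -> count=0 queue=[T1] holders={T3}
Step 9: signal(T3) -> count=0 queue=[] holders={T1}
Step 10: signal(T1) -> count=1 queue=[] holders={none}
Step 11: wait(T2) -> count=0 queue=[] holders={T2}
Step 12: signal(T2) -> count=1 queue=[] holders={none}
Step 13: wait(T4) -> count=0 queue=[] holders={T4}
Step 14: wait(T2) -> count=0 queue=[T2] holders={T4}
Step 15: signal(T4) -> count=0 queue=[] holders={T2}
Step 16: signal(T2) -> count=1 queue=[] holders={none}
Step 17: wait(T2) -> count=0 queue=[] holders={T2}
Step 18: signal(T2) -> count=1 queue=[] holders={none}
Final holders: {none} -> 0 thread(s)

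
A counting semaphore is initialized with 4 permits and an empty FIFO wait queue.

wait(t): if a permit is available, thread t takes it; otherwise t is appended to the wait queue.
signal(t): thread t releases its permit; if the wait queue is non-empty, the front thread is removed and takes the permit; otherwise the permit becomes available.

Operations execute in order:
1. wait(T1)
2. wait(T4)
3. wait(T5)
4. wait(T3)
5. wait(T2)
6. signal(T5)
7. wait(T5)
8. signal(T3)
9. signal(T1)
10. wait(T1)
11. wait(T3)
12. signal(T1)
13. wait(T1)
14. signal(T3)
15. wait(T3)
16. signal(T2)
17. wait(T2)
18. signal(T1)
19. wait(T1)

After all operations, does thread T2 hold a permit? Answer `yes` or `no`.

Step 1: wait(T1) -> count=3 queue=[] holders={T1}
Step 2: wait(T4) -> count=2 queue=[] holders={T1,T4}
Step 3: wait(T5) -> count=1 queue=[] holders={T1,T4,T5}
Step 4: wait(T3) -> count=0 queue=[] holders={T1,T3,T4,T5}
Step 5: wait(T2) -> count=0 queue=[T2] holders={T1,T3,T4,T5}
Step 6: signal(T5) -> count=0 queue=[] holders={T1,T2,T3,T4}
Step 7: wait(T5) -> count=0 queue=[T5] holders={T1,T2,T3,T4}
Step 8: signal(T3) -> count=0 queue=[] holders={T1,T2,T4,T5}
Step 9: signal(T1) -> count=1 queue=[] holders={T2,T4,T5}
Step 10: wait(T1) -> count=0 queue=[] holders={T1,T2,T4,T5}
Step 11: wait(T3) -> count=0 queue=[T3] holders={T1,T2,T4,T5}
Step 12: signal(T1) -> count=0 queue=[] holders={T2,T3,T4,T5}
Step 13: wait(T1) -> count=0 queue=[T1] holders={T2,T3,T4,T5}
Step 14: signal(T3) -> count=0 queue=[] holders={T1,T2,T4,T5}
Step 15: wait(T3) -> count=0 queue=[T3] holders={T1,T2,T4,T5}
Step 16: signal(T2) -> count=0 queue=[] holders={T1,T3,T4,T5}
Step 17: wait(T2) -> count=0 queue=[T2] holders={T1,T3,T4,T5}
Step 18: signal(T1) -> count=0 queue=[] holders={T2,T3,T4,T5}
Step 19: wait(T1) -> count=0 queue=[T1] holders={T2,T3,T4,T5}
Final holders: {T2,T3,T4,T5} -> T2 in holders

Answer: yes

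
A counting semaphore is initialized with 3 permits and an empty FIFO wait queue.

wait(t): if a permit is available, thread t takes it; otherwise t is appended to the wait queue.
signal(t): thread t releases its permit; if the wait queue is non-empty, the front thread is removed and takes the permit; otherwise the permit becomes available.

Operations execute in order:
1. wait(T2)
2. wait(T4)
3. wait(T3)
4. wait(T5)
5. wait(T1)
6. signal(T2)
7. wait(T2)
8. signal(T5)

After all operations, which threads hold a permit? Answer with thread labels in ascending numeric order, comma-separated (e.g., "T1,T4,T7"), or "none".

Step 1: wait(T2) -> count=2 queue=[] holders={T2}
Step 2: wait(T4) -> count=1 queue=[] holders={T2,T4}
Step 3: wait(T3) -> count=0 queue=[] holders={T2,T3,T4}
Step 4: wait(T5) -> count=0 queue=[T5] holders={T2,T3,T4}
Step 5: wait(T1) -> count=0 queue=[T5,T1] holders={T2,T3,T4}
Step 6: signal(T2) -> count=0 queue=[T1] holders={T3,T4,T5}
Step 7: wait(T2) -> count=0 queue=[T1,T2] holders={T3,T4,T5}
Step 8: signal(T5) -> count=0 queue=[T2] holders={T1,T3,T4}
Final holders: T1,T3,T4

Answer: T1,T3,T4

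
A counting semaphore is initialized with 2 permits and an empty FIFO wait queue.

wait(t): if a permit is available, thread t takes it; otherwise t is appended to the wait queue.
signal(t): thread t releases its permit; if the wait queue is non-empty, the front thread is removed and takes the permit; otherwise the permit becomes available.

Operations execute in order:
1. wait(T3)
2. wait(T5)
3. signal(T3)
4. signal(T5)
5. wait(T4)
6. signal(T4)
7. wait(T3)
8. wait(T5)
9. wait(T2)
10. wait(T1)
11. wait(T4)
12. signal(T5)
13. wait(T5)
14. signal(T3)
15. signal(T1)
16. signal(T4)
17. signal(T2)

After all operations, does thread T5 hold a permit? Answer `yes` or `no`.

Step 1: wait(T3) -> count=1 queue=[] holders={T3}
Step 2: wait(T5) -> count=0 queue=[] holders={T3,T5}
Step 3: signal(T3) -> count=1 queue=[] holders={T5}
Step 4: signal(T5) -> count=2 queue=[] holders={none}
Step 5: wait(T4) -> count=1 queue=[] holders={T4}
Step 6: signal(T4) -> count=2 queue=[] holders={none}
Step 7: wait(T3) -> count=1 queue=[] holders={T3}
Step 8: wait(T5) -> count=0 queue=[] holders={T3,T5}
Step 9: wait(T2) -> count=0 queue=[T2] holders={T3,T5}
Step 10: wait(T1) -> count=0 queue=[T2,T1] holders={T3,T5}
Step 11: wait(T4) -> count=0 queue=[T2,T1,T4] holders={T3,T5}
Step 12: signal(T5) -> count=0 queue=[T1,T4] holders={T2,T3}
Step 13: wait(T5) -> count=0 queue=[T1,T4,T5] holders={T2,T3}
Step 14: signal(T3) -> count=0 queue=[T4,T5] holders={T1,T2}
Step 15: signal(T1) -> count=0 queue=[T5] holders={T2,T4}
Step 16: signal(T4) -> count=0 queue=[] holders={T2,T5}
Step 17: signal(T2) -> count=1 queue=[] holders={T5}
Final holders: {T5} -> T5 in holders

Answer: yes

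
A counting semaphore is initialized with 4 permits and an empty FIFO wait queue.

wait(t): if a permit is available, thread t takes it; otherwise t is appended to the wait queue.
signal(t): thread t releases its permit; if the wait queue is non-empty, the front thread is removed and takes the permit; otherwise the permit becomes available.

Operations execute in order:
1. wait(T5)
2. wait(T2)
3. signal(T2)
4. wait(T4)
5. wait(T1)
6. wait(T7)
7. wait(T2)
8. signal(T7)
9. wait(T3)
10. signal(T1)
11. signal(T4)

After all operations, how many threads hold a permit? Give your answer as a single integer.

Step 1: wait(T5) -> count=3 queue=[] holders={T5}
Step 2: wait(T2) -> count=2 queue=[] holders={T2,T5}
Step 3: signal(T2) -> count=3 queue=[] holders={T5}
Step 4: wait(T4) -> count=2 queue=[] holders={T4,T5}
Step 5: wait(T1) -> count=1 queue=[] holders={T1,T4,T5}
Step 6: wait(T7) -> count=0 queue=[] holders={T1,T4,T5,T7}
Step 7: wait(T2) -> count=0 queue=[T2] holders={T1,T4,T5,T7}
Step 8: signal(T7) -> count=0 queue=[] holders={T1,T2,T4,T5}
Step 9: wait(T3) -> count=0 queue=[T3] holders={T1,T2,T4,T5}
Step 10: signal(T1) -> count=0 queue=[] holders={T2,T3,T4,T5}
Step 11: signal(T4) -> count=1 queue=[] holders={T2,T3,T5}
Final holders: {T2,T3,T5} -> 3 thread(s)

Answer: 3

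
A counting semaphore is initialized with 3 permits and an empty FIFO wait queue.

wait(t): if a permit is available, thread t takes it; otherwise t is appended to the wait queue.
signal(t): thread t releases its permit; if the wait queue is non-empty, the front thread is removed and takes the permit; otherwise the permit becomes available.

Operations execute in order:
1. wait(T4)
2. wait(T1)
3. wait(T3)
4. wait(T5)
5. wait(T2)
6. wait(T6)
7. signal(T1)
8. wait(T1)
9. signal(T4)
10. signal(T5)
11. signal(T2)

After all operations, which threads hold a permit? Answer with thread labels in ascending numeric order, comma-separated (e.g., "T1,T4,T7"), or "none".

Answer: T1,T3,T6

Derivation:
Step 1: wait(T4) -> count=2 queue=[] holders={T4}
Step 2: wait(T1) -> count=1 queue=[] holders={T1,T4}
Step 3: wait(T3) -> count=0 queue=[] holders={T1,T3,T4}
Step 4: wait(T5) -> count=0 queue=[T5] holders={T1,T3,T4}
Step 5: wait(T2) -> count=0 queue=[T5,T2] holders={T1,T3,T4}
Step 6: wait(T6) -> count=0 queue=[T5,T2,T6] holders={T1,T3,T4}
Step 7: signal(T1) -> count=0 queue=[T2,T6] holders={T3,T4,T5}
Step 8: wait(T1) -> count=0 queue=[T2,T6,T1] holders={T3,T4,T5}
Step 9: signal(T4) -> count=0 queue=[T6,T1] holders={T2,T3,T5}
Step 10: signal(T5) -> count=0 queue=[T1] holders={T2,T3,T6}
Step 11: signal(T2) -> count=0 queue=[] holders={T1,T3,T6}
Final holders: T1,T3,T6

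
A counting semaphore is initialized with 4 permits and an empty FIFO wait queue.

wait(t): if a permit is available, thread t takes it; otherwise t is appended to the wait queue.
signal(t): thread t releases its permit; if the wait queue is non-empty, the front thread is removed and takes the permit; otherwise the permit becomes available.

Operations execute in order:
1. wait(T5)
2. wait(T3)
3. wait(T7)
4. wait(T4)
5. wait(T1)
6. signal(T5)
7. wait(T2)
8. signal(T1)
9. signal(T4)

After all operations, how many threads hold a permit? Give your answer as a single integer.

Answer: 3

Derivation:
Step 1: wait(T5) -> count=3 queue=[] holders={T5}
Step 2: wait(T3) -> count=2 queue=[] holders={T3,T5}
Step 3: wait(T7) -> count=1 queue=[] holders={T3,T5,T7}
Step 4: wait(T4) -> count=0 queue=[] holders={T3,T4,T5,T7}
Step 5: wait(T1) -> count=0 queue=[T1] holders={T3,T4,T5,T7}
Step 6: signal(T5) -> count=0 queue=[] holders={T1,T3,T4,T7}
Step 7: wait(T2) -> count=0 queue=[T2] holders={T1,T3,T4,T7}
Step 8: signal(T1) -> count=0 queue=[] holders={T2,T3,T4,T7}
Step 9: signal(T4) -> count=1 queue=[] holders={T2,T3,T7}
Final holders: {T2,T3,T7} -> 3 thread(s)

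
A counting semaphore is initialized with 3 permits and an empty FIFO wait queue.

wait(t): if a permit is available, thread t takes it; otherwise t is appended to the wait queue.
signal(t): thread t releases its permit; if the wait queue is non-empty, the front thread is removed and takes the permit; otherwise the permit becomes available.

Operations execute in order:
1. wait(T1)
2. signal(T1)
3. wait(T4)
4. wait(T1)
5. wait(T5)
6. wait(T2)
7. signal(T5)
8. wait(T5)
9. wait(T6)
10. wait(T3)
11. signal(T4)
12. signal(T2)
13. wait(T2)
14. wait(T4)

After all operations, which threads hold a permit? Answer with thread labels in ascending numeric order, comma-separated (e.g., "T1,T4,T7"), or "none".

Answer: T1,T5,T6

Derivation:
Step 1: wait(T1) -> count=2 queue=[] holders={T1}
Step 2: signal(T1) -> count=3 queue=[] holders={none}
Step 3: wait(T4) -> count=2 queue=[] holders={T4}
Step 4: wait(T1) -> count=1 queue=[] holders={T1,T4}
Step 5: wait(T5) -> count=0 queue=[] holders={T1,T4,T5}
Step 6: wait(T2) -> count=0 queue=[T2] holders={T1,T4,T5}
Step 7: signal(T5) -> count=0 queue=[] holders={T1,T2,T4}
Step 8: wait(T5) -> count=0 queue=[T5] holders={T1,T2,T4}
Step 9: wait(T6) -> count=0 queue=[T5,T6] holders={T1,T2,T4}
Step 10: wait(T3) -> count=0 queue=[T5,T6,T3] holders={T1,T2,T4}
Step 11: signal(T4) -> count=0 queue=[T6,T3] holders={T1,T2,T5}
Step 12: signal(T2) -> count=0 queue=[T3] holders={T1,T5,T6}
Step 13: wait(T2) -> count=0 queue=[T3,T2] holders={T1,T5,T6}
Step 14: wait(T4) -> count=0 queue=[T3,T2,T4] holders={T1,T5,T6}
Final holders: T1,T5,T6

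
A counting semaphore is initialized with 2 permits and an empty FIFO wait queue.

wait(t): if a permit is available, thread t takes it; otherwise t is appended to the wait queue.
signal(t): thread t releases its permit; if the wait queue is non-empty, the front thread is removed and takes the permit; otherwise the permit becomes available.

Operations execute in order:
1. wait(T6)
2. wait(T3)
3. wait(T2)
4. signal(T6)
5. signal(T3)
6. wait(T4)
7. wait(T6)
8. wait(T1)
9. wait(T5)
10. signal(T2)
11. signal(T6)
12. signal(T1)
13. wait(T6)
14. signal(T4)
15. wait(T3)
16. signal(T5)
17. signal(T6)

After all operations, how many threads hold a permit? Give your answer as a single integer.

Answer: 1

Derivation:
Step 1: wait(T6) -> count=1 queue=[] holders={T6}
Step 2: wait(T3) -> count=0 queue=[] holders={T3,T6}
Step 3: wait(T2) -> count=0 queue=[T2] holders={T3,T6}
Step 4: signal(T6) -> count=0 queue=[] holders={T2,T3}
Step 5: signal(T3) -> count=1 queue=[] holders={T2}
Step 6: wait(T4) -> count=0 queue=[] holders={T2,T4}
Step 7: wait(T6) -> count=0 queue=[T6] holders={T2,T4}
Step 8: wait(T1) -> count=0 queue=[T6,T1] holders={T2,T4}
Step 9: wait(T5) -> count=0 queue=[T6,T1,T5] holders={T2,T4}
Step 10: signal(T2) -> count=0 queue=[T1,T5] holders={T4,T6}
Step 11: signal(T6) -> count=0 queue=[T5] holders={T1,T4}
Step 12: signal(T1) -> count=0 queue=[] holders={T4,T5}
Step 13: wait(T6) -> count=0 queue=[T6] holders={T4,T5}
Step 14: signal(T4) -> count=0 queue=[] holders={T5,T6}
Step 15: wait(T3) -> count=0 queue=[T3] holders={T5,T6}
Step 16: signal(T5) -> count=0 queue=[] holders={T3,T6}
Step 17: signal(T6) -> count=1 queue=[] holders={T3}
Final holders: {T3} -> 1 thread(s)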